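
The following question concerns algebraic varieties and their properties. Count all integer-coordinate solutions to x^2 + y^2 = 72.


Systematically check integer values of x where x^2 <= 72.
For each valid x, check if 72 - x^2 is a perfect square.
x=6: 72 - 36 = 36, sqrt = 6 (valid)
Total integer solutions found: 4

4


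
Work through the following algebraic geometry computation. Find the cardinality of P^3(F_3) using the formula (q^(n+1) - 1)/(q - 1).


P^3(F_3) has (q^(n+1) - 1)/(q - 1) points.
= 3^3 + 3^2 + 3^1 + 3^0
= 27 + 9 + 3 + 1
= 40

40


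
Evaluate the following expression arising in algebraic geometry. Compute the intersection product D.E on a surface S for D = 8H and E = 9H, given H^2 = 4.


Using bilinearity of the intersection pairing on a surface S:
(aH).(bH) = ab * (H.H)
We have H^2 = 4.
D.E = (8H).(9H) = 8*9*4
= 72*4
= 288

288


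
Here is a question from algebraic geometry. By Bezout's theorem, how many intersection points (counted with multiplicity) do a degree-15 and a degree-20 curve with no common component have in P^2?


Bezout's theorem states the intersection count equals the product of degrees.
Intersection count = 15 * 20 = 300

300


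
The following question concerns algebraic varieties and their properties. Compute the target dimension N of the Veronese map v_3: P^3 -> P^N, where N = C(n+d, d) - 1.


The Veronese embedding v_d: P^n -> P^N maps each point to all
degree-d monomials in n+1 homogeneous coordinates.
N = C(n+d, d) - 1
N = C(3+3, 3) - 1
N = C(6, 3) - 1
C(6, 3) = 20
N = 20 - 1 = 19

19


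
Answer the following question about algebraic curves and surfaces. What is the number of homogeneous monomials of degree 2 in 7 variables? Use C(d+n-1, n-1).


The number of degree-2 monomials in 7 variables is C(d+n-1, n-1).
= C(2+7-1, 7-1) = C(8, 6)
= 28

28


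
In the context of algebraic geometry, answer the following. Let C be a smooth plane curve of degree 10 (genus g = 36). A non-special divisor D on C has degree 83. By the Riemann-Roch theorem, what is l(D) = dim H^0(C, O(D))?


First, compute the genus of a smooth plane curve of degree 10:
g = (d-1)(d-2)/2 = (10-1)(10-2)/2 = 36
For a non-special divisor D (i.e., h^1(D) = 0), Riemann-Roch gives:
l(D) = deg(D) - g + 1
Since deg(D) = 83 >= 2g - 1 = 71, D is non-special.
l(D) = 83 - 36 + 1 = 48

48


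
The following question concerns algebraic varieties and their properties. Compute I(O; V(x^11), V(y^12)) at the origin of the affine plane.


The intersection multiplicity of V(x^a) and V(y^b) at the origin is:
I(O; V(x^11), V(y^12)) = dim_k(k[x,y]/(x^11, y^12))
A basis for k[x,y]/(x^11, y^12) is the set of monomials x^i * y^j
where 0 <= i < 11 and 0 <= j < 12.
The number of such monomials is 11 * 12 = 132

132


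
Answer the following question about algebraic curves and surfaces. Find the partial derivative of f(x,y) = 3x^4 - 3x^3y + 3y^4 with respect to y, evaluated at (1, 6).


df/dy = (-3)*x^3 + 4*3*y^3
At (1,6): (-3)*1^3 + 4*3*6^3
= -3 + 2592
= 2589

2589


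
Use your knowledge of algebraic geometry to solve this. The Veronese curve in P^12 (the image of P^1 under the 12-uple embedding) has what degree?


The rational normal curve in P^12 is the image of P^1 under the 12-uple Veronese.
A general hyperplane in P^12 pulls back to a degree-12 form on P^1, which has 12 zeros,
so the curve meets a general hyperplane in 12 points. Degree = 12.

12


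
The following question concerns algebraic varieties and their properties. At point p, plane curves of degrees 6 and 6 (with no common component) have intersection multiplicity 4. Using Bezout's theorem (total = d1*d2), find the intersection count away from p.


By Bezout's theorem, the total intersection number is d1 * d2.
Total = 6 * 6 = 36
Intersection multiplicity at p = 4
Remaining intersections = 36 - 4 = 32

32


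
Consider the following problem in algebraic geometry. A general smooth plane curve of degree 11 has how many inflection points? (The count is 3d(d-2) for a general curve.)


For a general smooth plane curve C of degree d, the inflection points are
the intersection of C with its Hessian curve, which has degree 3(d-2).
By Bezout, the total intersection number is d * 3(d-2) = 11 * 27 = 297.
For a general curve every flex is ordinary, so each contributes
multiplicity 1 to C·Hess(C), and the number of distinct inflection
points is 3d(d-2).
Inflection points = 3*11*(11-2) = 3*11*9 = 297

297


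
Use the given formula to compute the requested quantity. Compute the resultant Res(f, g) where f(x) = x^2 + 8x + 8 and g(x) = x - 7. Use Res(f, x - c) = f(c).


For Res(f, x - c), we evaluate f at x = c.
f(7) = 7^2 + 8*7 + 8
= 49 + 56 + 8
= 105 + 8 = 113
Res(f, g) = 113

113


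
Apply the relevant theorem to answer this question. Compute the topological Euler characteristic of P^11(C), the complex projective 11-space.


The complex projective space P^11 has one cell in each even real dimension 0, 2, ..., 22.
The cohomology groups are H^{2k}(P^11) = Z for k = 0,...,11, and 0 otherwise.
Euler characteristic = sum of Betti numbers = 1 per even-dimensional cohomology group.
chi(P^11) = 11 + 1 = 12

12


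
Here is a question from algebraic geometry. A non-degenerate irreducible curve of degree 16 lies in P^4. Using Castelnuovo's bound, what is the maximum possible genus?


Castelnuovo's bound: write d - 1 = m(r-1) + epsilon with 0 <= epsilon < r-1.
d - 1 = 16 - 1 = 15
r - 1 = 4 - 1 = 3
15 = 5*3 + 0, so m = 5, epsilon = 0
pi(d, r) = m(m-1)(r-1)/2 + m*epsilon
= 5*4*3/2 + 5*0
= 60/2 + 0
= 30 + 0 = 30

30


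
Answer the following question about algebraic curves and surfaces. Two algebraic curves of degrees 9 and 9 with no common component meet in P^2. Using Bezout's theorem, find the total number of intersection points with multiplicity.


Bezout's theorem states the intersection count equals the product of degrees.
Intersection count = 9 * 9 = 81

81


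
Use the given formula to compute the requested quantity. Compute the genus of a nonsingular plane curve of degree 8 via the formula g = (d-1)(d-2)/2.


Using the genus formula for smooth plane curves:
g = (d-1)(d-2)/2
g = (8-1)(8-2)/2
g = 7*6/2
g = 42/2 = 21

21


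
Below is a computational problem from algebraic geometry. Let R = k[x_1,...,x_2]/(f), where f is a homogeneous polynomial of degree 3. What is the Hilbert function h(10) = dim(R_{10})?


For R = k[x_1,...,x_n]/(f) with f homogeneous of degree e:
The Hilbert series is (1 - t^e)/(1 - t)^n.
So h(d) = C(d+n-1, n-1) - C(d-e+n-1, n-1) for d >= e.
With n=2, e=3, d=10:
C(10+2-1, 2-1) = C(11, 1) = 11
C(10-3+2-1, 2-1) = C(8, 1) = 8
h(10) = 11 - 8 = 3

3


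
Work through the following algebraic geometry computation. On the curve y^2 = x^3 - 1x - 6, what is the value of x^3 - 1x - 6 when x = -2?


Compute x^3 - 1x - 6 at x = -2:
x^3 = (-2)^3 = -8
(-1)*x = (-1)*(-2) = 2
Sum: -8 + 2 - 6 = -12

-12


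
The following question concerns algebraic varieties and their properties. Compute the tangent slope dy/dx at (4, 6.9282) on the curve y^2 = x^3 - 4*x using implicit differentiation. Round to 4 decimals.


Using implicit differentiation of y^2 = x^3 - 4*x:
2y * dy/dx = 3x^2 - 4
dy/dx = (3x^2 - 4)/(2y)
Numerator: 3*4^2 - 4 = 44
Denominator: 2*6.9282 = 13.8564
dy/dx = 44/13.8564 = 3.1754

3.1754


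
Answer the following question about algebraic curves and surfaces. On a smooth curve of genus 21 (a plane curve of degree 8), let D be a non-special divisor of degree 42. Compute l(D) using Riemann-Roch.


First, compute the genus of a smooth plane curve of degree 8:
g = (d-1)(d-2)/2 = (8-1)(8-2)/2 = 21
For a non-special divisor D (i.e., h^1(D) = 0), Riemann-Roch gives:
l(D) = deg(D) - g + 1
Since deg(D) = 42 >= 2g - 1 = 41, D is non-special.
l(D) = 42 - 21 + 1 = 22

22


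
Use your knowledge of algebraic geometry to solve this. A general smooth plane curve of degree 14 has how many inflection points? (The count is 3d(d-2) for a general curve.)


For a general smooth plane curve C of degree d, the inflection points are
the intersection of C with its Hessian curve, which has degree 3(d-2).
By Bezout, the total intersection number is d * 3(d-2) = 14 * 36 = 504.
For a general curve every flex is ordinary, so each contributes
multiplicity 1 to C·Hess(C), and the number of distinct inflection
points is 3d(d-2).
Inflection points = 3*14*(14-2) = 3*14*12 = 504

504


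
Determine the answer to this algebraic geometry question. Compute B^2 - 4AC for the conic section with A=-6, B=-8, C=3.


The discriminant of a conic Ax^2 + Bxy + Cy^2 + ... = 0 is B^2 - 4AC.
B^2 = (-8)^2 = 64
4AC = 4*(-6)*3 = -72
Discriminant = 64 + 72 = 136

136


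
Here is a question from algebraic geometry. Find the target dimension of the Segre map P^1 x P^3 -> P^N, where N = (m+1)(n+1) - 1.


The Segre embedding maps P^m x P^n into P^N via
all products of coordinates from each factor.
N = (m+1)(n+1) - 1
N = (1+1)(3+1) - 1
N = 2*4 - 1
N = 8 - 1 = 7

7


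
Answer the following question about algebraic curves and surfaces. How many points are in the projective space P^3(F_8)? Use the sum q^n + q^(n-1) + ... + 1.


P^3(F_8) has (q^(n+1) - 1)/(q - 1) points.
= 8^3 + 8^2 + 8^1 + 8^0
= 512 + 64 + 8 + 1
= 585

585


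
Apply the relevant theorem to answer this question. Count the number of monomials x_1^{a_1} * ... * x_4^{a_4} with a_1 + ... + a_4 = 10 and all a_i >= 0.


The number of degree-10 monomials in 4 variables is C(d+n-1, n-1).
= C(10+4-1, 4-1) = C(13, 3)
= 286

286


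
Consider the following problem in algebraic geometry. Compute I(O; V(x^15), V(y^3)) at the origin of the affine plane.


The intersection multiplicity of V(x^a) and V(y^b) at the origin is:
I(O; V(x^15), V(y^3)) = dim_k(k[x,y]/(x^15, y^3))
A basis for k[x,y]/(x^15, y^3) is the set of monomials x^i * y^j
where 0 <= i < 15 and 0 <= j < 3.
The number of such monomials is 15 * 3 = 45

45


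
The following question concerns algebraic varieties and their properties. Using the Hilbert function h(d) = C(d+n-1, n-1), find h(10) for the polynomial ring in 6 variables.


The Hilbert function for the polynomial ring in 6 variables is:
h(d) = C(d+n-1, n-1)
h(10) = C(10+6-1, 6-1) = C(15, 5)
= 15! / (5! * 10!)
= 3003

3003


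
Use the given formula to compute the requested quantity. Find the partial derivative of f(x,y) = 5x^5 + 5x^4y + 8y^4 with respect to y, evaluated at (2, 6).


df/dy = 5*x^4 + 4*8*y^3
At (2,6): 5*2^4 + 4*8*6^3
= 80 + 6912
= 6992

6992


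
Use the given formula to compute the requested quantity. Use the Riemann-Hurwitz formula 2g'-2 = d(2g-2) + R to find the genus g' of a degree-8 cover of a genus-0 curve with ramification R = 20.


Riemann-Hurwitz formula: 2g' - 2 = d(2g - 2) + R
Given: d = 8, g = 0, R = 20
2g' - 2 = 8*(2*0 - 2) + 20
2g' - 2 = 8*(-2) + 20
2g' - 2 = -16 + 20 = 4
2g' = 6
g' = 3

3


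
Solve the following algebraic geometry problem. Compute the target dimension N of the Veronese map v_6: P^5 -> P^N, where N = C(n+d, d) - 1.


The Veronese embedding v_d: P^n -> P^N maps each point to all
degree-d monomials in n+1 homogeneous coordinates.
N = C(n+d, d) - 1
N = C(5+6, 6) - 1
N = C(11, 6) - 1
C(11, 6) = 462
N = 462 - 1 = 461

461


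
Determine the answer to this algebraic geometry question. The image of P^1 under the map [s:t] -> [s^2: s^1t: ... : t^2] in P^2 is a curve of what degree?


The rational normal curve in P^2 is the image of P^1 under the 2-uple Veronese.
A general hyperplane in P^2 pulls back to a degree-2 form on P^1, which has 2 zeros,
so the curve meets a general hyperplane in 2 points. Degree = 2.

2


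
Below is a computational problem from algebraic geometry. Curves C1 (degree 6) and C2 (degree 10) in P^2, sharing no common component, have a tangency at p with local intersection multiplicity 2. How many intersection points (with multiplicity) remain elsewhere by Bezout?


By Bezout's theorem, the total intersection number is d1 * d2.
Total = 6 * 10 = 60
Intersection multiplicity at p = 2
Remaining intersections = 60 - 2 = 58

58


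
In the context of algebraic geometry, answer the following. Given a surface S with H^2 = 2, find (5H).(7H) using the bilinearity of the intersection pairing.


Using bilinearity of the intersection pairing on a surface S:
(aH).(bH) = ab * (H.H)
We have H^2 = 2.
D.E = (5H).(7H) = 5*7*2
= 35*2
= 70

70


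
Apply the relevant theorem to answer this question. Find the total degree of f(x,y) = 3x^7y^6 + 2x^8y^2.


Examine each term for its total degree (sum of exponents).
  Term '3x^7y^6' has total degree 7+6 = 13.
  Term '2x^8y^2' has total degree 8+2 = 10.
The maximum total degree among all terms is 13.

13


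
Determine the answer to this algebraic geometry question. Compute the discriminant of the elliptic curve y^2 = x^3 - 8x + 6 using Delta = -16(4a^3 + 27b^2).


Compute each component:
4a^3 = 4*(-8)^3 = 4*(-512) = -2048
27b^2 = 27*6^2 = 27*36 = 972
4a^3 + 27b^2 = -2048 + 972 = -1076
Delta = -16*(-1076) = 17216

17216


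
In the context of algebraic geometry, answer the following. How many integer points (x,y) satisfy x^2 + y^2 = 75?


Systematically check integer values of x where x^2 <= 75.
For each valid x, check if 75 - x^2 is a perfect square.
Total integer solutions found: 0

0


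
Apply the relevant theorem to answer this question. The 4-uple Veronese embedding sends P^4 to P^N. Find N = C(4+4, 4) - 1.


The Veronese embedding v_d: P^n -> P^N maps each point to all
degree-d monomials in n+1 homogeneous coordinates.
N = C(n+d, d) - 1
N = C(4+4, 4) - 1
N = C(8, 4) - 1
C(8, 4) = 70
N = 70 - 1 = 69

69


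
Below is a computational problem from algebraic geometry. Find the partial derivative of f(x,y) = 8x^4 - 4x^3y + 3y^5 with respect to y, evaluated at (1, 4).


df/dy = (-4)*x^3 + 5*3*y^4
At (1,4): (-4)*1^3 + 5*3*4^4
= -4 + 3840
= 3836

3836


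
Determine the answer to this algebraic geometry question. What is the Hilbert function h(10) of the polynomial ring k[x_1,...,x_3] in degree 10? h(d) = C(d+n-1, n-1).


The Hilbert function for the polynomial ring in 3 variables is:
h(d) = C(d+n-1, n-1)
h(10) = C(10+3-1, 3-1) = C(12, 2)
= 12! / (2! * 10!)
= 66

66


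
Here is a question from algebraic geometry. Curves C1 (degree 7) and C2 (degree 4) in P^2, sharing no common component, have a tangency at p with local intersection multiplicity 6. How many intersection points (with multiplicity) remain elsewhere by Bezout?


By Bezout's theorem, the total intersection number is d1 * d2.
Total = 7 * 4 = 28
Intersection multiplicity at p = 6
Remaining intersections = 28 - 6 = 22

22


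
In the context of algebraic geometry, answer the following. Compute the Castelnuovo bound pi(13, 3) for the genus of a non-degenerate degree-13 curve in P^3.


Castelnuovo's bound: write d - 1 = m(r-1) + epsilon with 0 <= epsilon < r-1.
d - 1 = 13 - 1 = 12
r - 1 = 3 - 1 = 2
12 = 6*2 + 0, so m = 6, epsilon = 0
pi(d, r) = m(m-1)(r-1)/2 + m*epsilon
= 6*5*2/2 + 6*0
= 60/2 + 0
= 30 + 0 = 30

30


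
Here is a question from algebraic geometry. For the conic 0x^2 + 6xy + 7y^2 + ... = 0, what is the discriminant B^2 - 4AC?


The discriminant of a conic Ax^2 + Bxy + Cy^2 + ... = 0 is B^2 - 4AC.
B^2 = 6^2 = 36
4AC = 4*0*7 = 0
Discriminant = 36 + 0 = 36

36


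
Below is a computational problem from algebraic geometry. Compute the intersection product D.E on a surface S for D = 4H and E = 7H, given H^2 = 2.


Using bilinearity of the intersection pairing on a surface S:
(aH).(bH) = ab * (H.H)
We have H^2 = 2.
D.E = (4H).(7H) = 4*7*2
= 28*2
= 56

56


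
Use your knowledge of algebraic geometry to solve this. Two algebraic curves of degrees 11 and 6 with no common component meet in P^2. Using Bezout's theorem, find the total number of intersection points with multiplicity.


Bezout's theorem states the intersection count equals the product of degrees.
Intersection count = 11 * 6 = 66

66


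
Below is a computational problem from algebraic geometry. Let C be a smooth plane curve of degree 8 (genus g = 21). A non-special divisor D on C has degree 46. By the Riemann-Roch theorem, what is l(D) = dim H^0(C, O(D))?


First, compute the genus of a smooth plane curve of degree 8:
g = (d-1)(d-2)/2 = (8-1)(8-2)/2 = 21
For a non-special divisor D (i.e., h^1(D) = 0), Riemann-Roch gives:
l(D) = deg(D) - g + 1
Since deg(D) = 46 >= 2g - 1 = 41, D is non-special.
l(D) = 46 - 21 + 1 = 26

26


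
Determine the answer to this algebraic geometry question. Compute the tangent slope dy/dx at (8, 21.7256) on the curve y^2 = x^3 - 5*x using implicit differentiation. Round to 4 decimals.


Using implicit differentiation of y^2 = x^3 - 5*x:
2y * dy/dx = 3x^2 - 5
dy/dx = (3x^2 - 5)/(2y)
Numerator: 3*8^2 - 5 = 187
Denominator: 2*21.7256 = 43.4512
dy/dx = 187/43.4512 = 4.3037

4.3037


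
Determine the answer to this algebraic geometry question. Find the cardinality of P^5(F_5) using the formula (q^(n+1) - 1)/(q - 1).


P^5(F_5) has (q^(n+1) - 1)/(q - 1) points.
= 5^5 + 5^4 + 5^3 + 5^2 + 5^1 + 5^0
= 3125 + 625 + 125 + 25 + 5 + 1
= 3906

3906


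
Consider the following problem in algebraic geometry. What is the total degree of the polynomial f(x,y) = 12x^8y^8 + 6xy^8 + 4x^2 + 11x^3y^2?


Examine each term for its total degree (sum of exponents).
  Term '12x^8y^8' has total degree 8+8 = 16.
  Term '6xy^8' has total degree 1+8 = 9.
  Term '4x^2' has total degree 2+0 = 2.
  Term '11x^3y^2' has total degree 3+2 = 5.
The maximum total degree among all terms is 16.

16


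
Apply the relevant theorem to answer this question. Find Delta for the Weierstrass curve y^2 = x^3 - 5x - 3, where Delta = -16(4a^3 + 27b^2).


Compute each component:
4a^3 = 4*(-5)^3 = 4*(-125) = -500
27b^2 = 27*(-3)^2 = 27*9 = 243
4a^3 + 27b^2 = -500 + 243 = -257
Delta = -16*(-257) = 4112

4112


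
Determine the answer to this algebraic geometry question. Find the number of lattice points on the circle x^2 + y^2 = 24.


Systematically check integer values of x where x^2 <= 24.
For each valid x, check if 24 - x^2 is a perfect square.
Total integer solutions found: 0

0


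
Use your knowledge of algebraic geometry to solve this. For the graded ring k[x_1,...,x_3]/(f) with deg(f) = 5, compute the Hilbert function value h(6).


For R = k[x_1,...,x_n]/(f) with f homogeneous of degree e:
The Hilbert series is (1 - t^e)/(1 - t)^n.
So h(d) = C(d+n-1, n-1) - C(d-e+n-1, n-1) for d >= e.
With n=3, e=5, d=6:
C(6+3-1, 3-1) = C(8, 2) = 28
C(6-5+3-1, 3-1) = C(3, 2) = 3
h(6) = 28 - 3 = 25

25


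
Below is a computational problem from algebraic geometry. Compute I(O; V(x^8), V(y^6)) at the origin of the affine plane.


The intersection multiplicity of V(x^a) and V(y^b) at the origin is:
I(O; V(x^8), V(y^6)) = dim_k(k[x,y]/(x^8, y^6))
A basis for k[x,y]/(x^8, y^6) is the set of monomials x^i * y^j
where 0 <= i < 8 and 0 <= j < 6.
The number of such monomials is 8 * 6 = 48

48


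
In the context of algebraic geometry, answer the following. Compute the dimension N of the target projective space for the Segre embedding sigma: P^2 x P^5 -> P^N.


The Segre embedding maps P^m x P^n into P^N via
all products of coordinates from each factor.
N = (m+1)(n+1) - 1
N = (2+1)(5+1) - 1
N = 3*6 - 1
N = 18 - 1 = 17

17


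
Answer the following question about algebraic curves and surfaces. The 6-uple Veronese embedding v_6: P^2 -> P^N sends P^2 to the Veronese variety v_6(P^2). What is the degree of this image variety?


The Veronese variety v_6(P^2) has degree d^r.
d^r = 6^2 = 36

36


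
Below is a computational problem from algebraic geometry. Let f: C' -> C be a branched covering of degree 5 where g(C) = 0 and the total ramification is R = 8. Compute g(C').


Riemann-Hurwitz formula: 2g' - 2 = d(2g - 2) + R
Given: d = 5, g = 0, R = 8
2g' - 2 = 5*(2*0 - 2) + 8
2g' - 2 = 5*(-2) + 8
2g' - 2 = -10 + 8 = -2
2g' = 0
g' = 0

0


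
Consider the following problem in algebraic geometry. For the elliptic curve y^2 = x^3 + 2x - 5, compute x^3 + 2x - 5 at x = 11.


Compute x^3 + 2x - 5 at x = 11:
x^3 = 11^3 = 1331
2*x = 2*11 = 22
Sum: 1331 + 22 - 5 = 1348

1348


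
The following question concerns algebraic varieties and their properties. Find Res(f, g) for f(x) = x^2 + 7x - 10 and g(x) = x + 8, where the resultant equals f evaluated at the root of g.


For Res(f, x - c), we evaluate f at x = c.
f(-8) = (-8)^2 + 7*(-8) - 10
= 64 - 56 - 10
= 8 - 10 = -2
Res(f, g) = -2

-2


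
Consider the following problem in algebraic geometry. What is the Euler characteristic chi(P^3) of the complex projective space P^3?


The complex projective space P^3 has one cell in each even real dimension 0, 2, ..., 6.
The cohomology groups are H^{2k}(P^3) = Z for k = 0,...,3, and 0 otherwise.
Euler characteristic = sum of Betti numbers = 1 per even-dimensional cohomology group.
chi(P^3) = 3 + 1 = 4

4


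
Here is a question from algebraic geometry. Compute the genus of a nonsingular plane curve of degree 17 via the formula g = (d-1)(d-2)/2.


Using the genus formula for smooth plane curves:
g = (d-1)(d-2)/2
g = (17-1)(17-2)/2
g = 16*15/2
g = 240/2 = 120

120


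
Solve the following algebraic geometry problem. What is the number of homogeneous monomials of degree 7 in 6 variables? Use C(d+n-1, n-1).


The number of degree-7 monomials in 6 variables is C(d+n-1, n-1).
= C(7+6-1, 6-1) = C(12, 5)
= 792

792


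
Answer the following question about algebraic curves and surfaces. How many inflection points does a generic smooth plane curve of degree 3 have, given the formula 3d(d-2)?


For a general smooth plane curve C of degree d, the inflection points are
the intersection of C with its Hessian curve, which has degree 3(d-2).
By Bezout, the total intersection number is d * 3(d-2) = 3 * 3 = 9.
For a general curve every flex is ordinary, so each contributes
multiplicity 1 to C·Hess(C), and the number of distinct inflection
points is 3d(d-2).
Inflection points = 3*3*(3-2) = 3*3*1 = 9

9


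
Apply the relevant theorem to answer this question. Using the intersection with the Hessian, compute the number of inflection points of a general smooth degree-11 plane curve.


For a general smooth plane curve C of degree d, the inflection points are
the intersection of C with its Hessian curve, which has degree 3(d-2).
By Bezout, the total intersection number is d * 3(d-2) = 11 * 27 = 297.
For a general curve every flex is ordinary, so each contributes
multiplicity 1 to C·Hess(C), and the number of distinct inflection
points is 3d(d-2).
Inflection points = 3*11*(11-2) = 3*11*9 = 297

297


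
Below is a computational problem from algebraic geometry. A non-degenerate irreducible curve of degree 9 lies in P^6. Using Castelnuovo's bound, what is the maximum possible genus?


Castelnuovo's bound: write d - 1 = m(r-1) + epsilon with 0 <= epsilon < r-1.
d - 1 = 9 - 1 = 8
r - 1 = 6 - 1 = 5
8 = 1*5 + 3, so m = 1, epsilon = 3
pi(d, r) = m(m-1)(r-1)/2 + m*epsilon
= 1*0*5/2 + 1*3
= 0/2 + 3
= 0 + 3 = 3

3


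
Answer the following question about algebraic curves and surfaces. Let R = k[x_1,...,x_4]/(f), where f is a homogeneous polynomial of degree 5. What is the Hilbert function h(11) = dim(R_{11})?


For R = k[x_1,...,x_n]/(f) with f homogeneous of degree e:
The Hilbert series is (1 - t^e)/(1 - t)^n.
So h(d) = C(d+n-1, n-1) - C(d-e+n-1, n-1) for d >= e.
With n=4, e=5, d=11:
C(11+4-1, 4-1) = C(14, 3) = 364
C(11-5+4-1, 4-1) = C(9, 3) = 84
h(11) = 364 - 84 = 280

280


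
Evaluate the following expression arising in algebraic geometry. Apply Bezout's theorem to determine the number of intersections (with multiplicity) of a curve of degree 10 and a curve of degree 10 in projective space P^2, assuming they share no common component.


Bezout's theorem states the intersection count equals the product of degrees.
Intersection count = 10 * 10 = 100

100


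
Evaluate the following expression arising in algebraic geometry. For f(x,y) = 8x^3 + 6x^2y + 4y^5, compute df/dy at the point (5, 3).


df/dy = 6*x^2 + 5*4*y^4
At (5,3): 6*5^2 + 5*4*3^4
= 150 + 1620
= 1770

1770


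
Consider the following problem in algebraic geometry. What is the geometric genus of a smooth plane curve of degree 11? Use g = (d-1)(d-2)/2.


Using the genus formula for smooth plane curves:
g = (d-1)(d-2)/2
g = (11-1)(11-2)/2
g = 10*9/2
g = 90/2 = 45

45


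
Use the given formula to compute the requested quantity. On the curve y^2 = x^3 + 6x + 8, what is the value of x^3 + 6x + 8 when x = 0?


Compute x^3 + 6x + 8 at x = 0:
x^3 = 0^3 = 0
6*x = 6*0 = 0
Sum: 0 + 0 + 8 = 8

8


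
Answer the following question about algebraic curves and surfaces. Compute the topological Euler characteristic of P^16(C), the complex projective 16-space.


The complex projective space P^16 has one cell in each even real dimension 0, 2, ..., 32.
The cohomology groups are H^{2k}(P^16) = Z for k = 0,...,16, and 0 otherwise.
Euler characteristic = sum of Betti numbers = 1 per even-dimensional cohomology group.
chi(P^16) = 16 + 1 = 17

17


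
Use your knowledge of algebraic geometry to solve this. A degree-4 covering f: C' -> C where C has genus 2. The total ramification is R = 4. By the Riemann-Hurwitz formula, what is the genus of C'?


Riemann-Hurwitz formula: 2g' - 2 = d(2g - 2) + R
Given: d = 4, g = 2, R = 4
2g' - 2 = 4*(2*2 - 2) + 4
2g' - 2 = 4*2 + 4
2g' - 2 = 8 + 4 = 12
2g' = 14
g' = 7

7


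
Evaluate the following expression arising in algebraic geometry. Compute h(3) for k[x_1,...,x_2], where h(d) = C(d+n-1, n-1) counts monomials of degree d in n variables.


The Hilbert function for the polynomial ring in 2 variables is:
h(d) = C(d+n-1, n-1)
h(3) = C(3+2-1, 2-1) = C(4, 1)
= 4! / (1! * 3!)
= 4

4


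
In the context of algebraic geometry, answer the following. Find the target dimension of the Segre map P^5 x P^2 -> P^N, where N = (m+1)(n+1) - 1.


The Segre embedding maps P^m x P^n into P^N via
all products of coordinates from each factor.
N = (m+1)(n+1) - 1
N = (5+1)(2+1) - 1
N = 6*3 - 1
N = 18 - 1 = 17

17


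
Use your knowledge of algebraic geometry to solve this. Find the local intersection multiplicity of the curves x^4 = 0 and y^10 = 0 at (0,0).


The intersection multiplicity of V(x^a) and V(y^b) at the origin is:
I(O; V(x^4), V(y^10)) = dim_k(k[x,y]/(x^4, y^10))
A basis for k[x,y]/(x^4, y^10) is the set of monomials x^i * y^j
where 0 <= i < 4 and 0 <= j < 10.
The number of such monomials is 4 * 10 = 40

40


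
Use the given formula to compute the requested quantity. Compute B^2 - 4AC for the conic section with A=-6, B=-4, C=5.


The discriminant of a conic Ax^2 + Bxy + Cy^2 + ... = 0 is B^2 - 4AC.
B^2 = (-4)^2 = 16
4AC = 4*(-6)*5 = -120
Discriminant = 16 + 120 = 136

136


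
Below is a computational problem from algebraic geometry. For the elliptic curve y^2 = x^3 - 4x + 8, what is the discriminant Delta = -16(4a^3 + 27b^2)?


Compute each component:
4a^3 = 4*(-4)^3 = 4*(-64) = -256
27b^2 = 27*8^2 = 27*64 = 1728
4a^3 + 27b^2 = -256 + 1728 = 1472
Delta = -16*1472 = -23552

-23552


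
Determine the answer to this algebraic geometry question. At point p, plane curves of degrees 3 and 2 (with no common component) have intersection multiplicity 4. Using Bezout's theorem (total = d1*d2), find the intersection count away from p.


By Bezout's theorem, the total intersection number is d1 * d2.
Total = 3 * 2 = 6
Intersection multiplicity at p = 4
Remaining intersections = 6 - 4 = 2

2


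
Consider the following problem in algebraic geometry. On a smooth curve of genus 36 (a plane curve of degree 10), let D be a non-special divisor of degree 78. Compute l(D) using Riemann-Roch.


First, compute the genus of a smooth plane curve of degree 10:
g = (d-1)(d-2)/2 = (10-1)(10-2)/2 = 36
For a non-special divisor D (i.e., h^1(D) = 0), Riemann-Roch gives:
l(D) = deg(D) - g + 1
Since deg(D) = 78 >= 2g - 1 = 71, D is non-special.
l(D) = 78 - 36 + 1 = 43

43


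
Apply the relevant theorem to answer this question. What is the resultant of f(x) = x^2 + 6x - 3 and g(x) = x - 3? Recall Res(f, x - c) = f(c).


For Res(f, x - c), we evaluate f at x = c.
f(3) = 3^2 + 6*3 - 3
= 9 + 18 - 3
= 27 - 3 = 24
Res(f, g) = 24

24


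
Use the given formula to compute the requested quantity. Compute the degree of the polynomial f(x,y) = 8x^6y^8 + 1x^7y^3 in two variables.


Examine each term for its total degree (sum of exponents).
  Term '8x^6y^8' has total degree 6+8 = 14.
  Term '1x^7y^3' has total degree 7+3 = 10.
The maximum total degree among all terms is 14.

14


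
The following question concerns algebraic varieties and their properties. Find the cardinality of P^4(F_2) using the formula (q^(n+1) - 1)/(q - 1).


P^4(F_2) has (q^(n+1) - 1)/(q - 1) points.
= 2^4 + 2^3 + 2^2 + 2^1 + 2^0
= 16 + 8 + 4 + 2 + 1
= 31

31


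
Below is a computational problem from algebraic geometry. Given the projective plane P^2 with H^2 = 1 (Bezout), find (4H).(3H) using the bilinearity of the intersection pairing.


Using bilinearity of the intersection pairing on the projective plane P^2:
(aH).(bH) = ab * (H.H)
We have H^2 = 1 (Bezout).
D.E = (4H).(3H) = 4*3*1
= 12*1
= 12

12


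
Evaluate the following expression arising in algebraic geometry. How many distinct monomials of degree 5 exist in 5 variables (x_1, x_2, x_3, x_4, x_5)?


The number of degree-5 monomials in 5 variables is C(d+n-1, n-1).
= C(5+5-1, 5-1) = C(9, 4)
= 126

126


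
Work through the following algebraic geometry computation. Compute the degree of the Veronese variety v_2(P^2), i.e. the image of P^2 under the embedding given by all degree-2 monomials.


The Veronese variety v_2(P^2) has degree d^r.
d^r = 2^2 = 4

4


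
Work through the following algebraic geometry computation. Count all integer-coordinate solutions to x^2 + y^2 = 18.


Systematically check integer values of x where x^2 <= 18.
For each valid x, check if 18 - x^2 is a perfect square.
x=3: 18 - 9 = 9, sqrt = 3 (valid)
Total integer solutions found: 4

4


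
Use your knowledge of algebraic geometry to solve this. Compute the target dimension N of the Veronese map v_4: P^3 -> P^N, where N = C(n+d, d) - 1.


The Veronese embedding v_d: P^n -> P^N maps each point to all
degree-d monomials in n+1 homogeneous coordinates.
N = C(n+d, d) - 1
N = C(3+4, 4) - 1
N = C(7, 4) - 1
C(7, 4) = 35
N = 35 - 1 = 34

34


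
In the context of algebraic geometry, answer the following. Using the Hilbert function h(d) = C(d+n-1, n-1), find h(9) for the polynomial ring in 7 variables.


The Hilbert function for the polynomial ring in 7 variables is:
h(d) = C(d+n-1, n-1)
h(9) = C(9+7-1, 7-1) = C(15, 6)
= 15! / (6! * 9!)
= 5005

5005


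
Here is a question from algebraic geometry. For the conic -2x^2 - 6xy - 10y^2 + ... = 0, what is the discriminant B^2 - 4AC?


The discriminant of a conic Ax^2 + Bxy + Cy^2 + ... = 0 is B^2 - 4AC.
B^2 = (-6)^2 = 36
4AC = 4*(-2)*(-10) = 80
Discriminant = 36 - 80 = -44

-44


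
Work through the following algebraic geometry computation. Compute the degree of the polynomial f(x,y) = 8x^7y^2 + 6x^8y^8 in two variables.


Examine each term for its total degree (sum of exponents).
  Term '8x^7y^2' has total degree 7+2 = 9.
  Term '6x^8y^8' has total degree 8+8 = 16.
The maximum total degree among all terms is 16.

16


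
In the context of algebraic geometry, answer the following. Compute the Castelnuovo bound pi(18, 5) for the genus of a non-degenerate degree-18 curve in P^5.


Castelnuovo's bound: write d - 1 = m(r-1) + epsilon with 0 <= epsilon < r-1.
d - 1 = 18 - 1 = 17
r - 1 = 5 - 1 = 4
17 = 4*4 + 1, so m = 4, epsilon = 1
pi(d, r) = m(m-1)(r-1)/2 + m*epsilon
= 4*3*4/2 + 4*1
= 48/2 + 4
= 24 + 4 = 28

28


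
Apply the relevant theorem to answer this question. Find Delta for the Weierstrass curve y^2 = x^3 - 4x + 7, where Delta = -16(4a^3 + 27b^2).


Compute each component:
4a^3 = 4*(-4)^3 = 4*(-64) = -256
27b^2 = 27*7^2 = 27*49 = 1323
4a^3 + 27b^2 = -256 + 1323 = 1067
Delta = -16*1067 = -17072

-17072


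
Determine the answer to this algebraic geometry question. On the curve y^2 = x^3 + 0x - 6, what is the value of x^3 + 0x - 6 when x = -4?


Compute x^3 + 0x - 6 at x = -4:
x^3 = (-4)^3 = -64
0*x = 0*(-4) = 0
Sum: -64 + 0 - 6 = -70

-70


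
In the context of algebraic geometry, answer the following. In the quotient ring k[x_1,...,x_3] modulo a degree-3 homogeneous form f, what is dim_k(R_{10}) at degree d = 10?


For R = k[x_1,...,x_n]/(f) with f homogeneous of degree e:
The Hilbert series is (1 - t^e)/(1 - t)^n.
So h(d) = C(d+n-1, n-1) - C(d-e+n-1, n-1) for d >= e.
With n=3, e=3, d=10:
C(10+3-1, 3-1) = C(12, 2) = 66
C(10-3+3-1, 3-1) = C(9, 2) = 36
h(10) = 66 - 36 = 30

30


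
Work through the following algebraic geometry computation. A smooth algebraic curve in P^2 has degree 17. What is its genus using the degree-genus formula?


Using the genus formula for smooth plane curves:
g = (d-1)(d-2)/2
g = (17-1)(17-2)/2
g = 16*15/2
g = 240/2 = 120

120


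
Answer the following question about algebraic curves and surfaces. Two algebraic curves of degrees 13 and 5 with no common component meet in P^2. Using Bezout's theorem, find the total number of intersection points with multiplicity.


Bezout's theorem states the intersection count equals the product of degrees.
Intersection count = 13 * 5 = 65

65


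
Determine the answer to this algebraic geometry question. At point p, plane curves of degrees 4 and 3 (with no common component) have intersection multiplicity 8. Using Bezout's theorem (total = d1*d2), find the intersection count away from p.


By Bezout's theorem, the total intersection number is d1 * d2.
Total = 4 * 3 = 12
Intersection multiplicity at p = 8
Remaining intersections = 12 - 8 = 4

4


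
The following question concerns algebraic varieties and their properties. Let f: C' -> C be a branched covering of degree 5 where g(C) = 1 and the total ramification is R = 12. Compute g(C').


Riemann-Hurwitz formula: 2g' - 2 = d(2g - 2) + R
Given: d = 5, g = 1, R = 12
2g' - 2 = 5*(2*1 - 2) + 12
2g' - 2 = 5*0 + 12
2g' - 2 = 0 + 12 = 12
2g' = 14
g' = 7

7


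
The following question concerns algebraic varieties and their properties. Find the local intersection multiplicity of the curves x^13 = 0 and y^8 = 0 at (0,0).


The intersection multiplicity of V(x^a) and V(y^b) at the origin is:
I(O; V(x^13), V(y^8)) = dim_k(k[x,y]/(x^13, y^8))
A basis for k[x,y]/(x^13, y^8) is the set of monomials x^i * y^j
where 0 <= i < 13 and 0 <= j < 8.
The number of such monomials is 13 * 8 = 104

104


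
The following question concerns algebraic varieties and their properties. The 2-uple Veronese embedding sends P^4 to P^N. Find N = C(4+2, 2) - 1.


The Veronese embedding v_d: P^n -> P^N maps each point to all
degree-d monomials in n+1 homogeneous coordinates.
N = C(n+d, d) - 1
N = C(4+2, 2) - 1
N = C(6, 2) - 1
C(6, 2) = 15
N = 15 - 1 = 14

14


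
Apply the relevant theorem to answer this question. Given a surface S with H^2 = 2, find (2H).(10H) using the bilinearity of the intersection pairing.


Using bilinearity of the intersection pairing on a surface S:
(aH).(bH) = ab * (H.H)
We have H^2 = 2.
D.E = (2H).(10H) = 2*10*2
= 20*2
= 40

40


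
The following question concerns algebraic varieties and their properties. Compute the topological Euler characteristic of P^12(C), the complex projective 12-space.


The complex projective space P^12 has one cell in each even real dimension 0, 2, ..., 24.
The cohomology groups are H^{2k}(P^12) = Z for k = 0,...,12, and 0 otherwise.
Euler characteristic = sum of Betti numbers = 1 per even-dimensional cohomology group.
chi(P^12) = 12 + 1 = 13

13


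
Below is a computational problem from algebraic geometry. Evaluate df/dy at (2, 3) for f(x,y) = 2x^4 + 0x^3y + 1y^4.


df/dy = 0*x^3 + 4*1*y^3
At (2,3): 0*2^3 + 4*1*3^3
= 0 + 108
= 108

108


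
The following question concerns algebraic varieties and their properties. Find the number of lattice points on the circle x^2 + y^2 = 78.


Systematically check integer values of x where x^2 <= 78.
For each valid x, check if 78 - x^2 is a perfect square.
Total integer solutions found: 0

0


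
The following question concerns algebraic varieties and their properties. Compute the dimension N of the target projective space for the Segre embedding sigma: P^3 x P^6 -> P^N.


The Segre embedding maps P^m x P^n into P^N via
all products of coordinates from each factor.
N = (m+1)(n+1) - 1
N = (3+1)(6+1) - 1
N = 4*7 - 1
N = 28 - 1 = 27

27


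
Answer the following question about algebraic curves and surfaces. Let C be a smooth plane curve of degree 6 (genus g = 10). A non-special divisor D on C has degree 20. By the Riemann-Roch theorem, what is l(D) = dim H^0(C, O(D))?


First, compute the genus of a smooth plane curve of degree 6:
g = (d-1)(d-2)/2 = (6-1)(6-2)/2 = 10
For a non-special divisor D (i.e., h^1(D) = 0), Riemann-Roch gives:
l(D) = deg(D) - g + 1
Since deg(D) = 20 >= 2g - 1 = 19, D is non-special.
l(D) = 20 - 10 + 1 = 11

11


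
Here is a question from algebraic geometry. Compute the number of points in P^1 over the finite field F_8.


P^1(F_8) has (q^(n+1) - 1)/(q - 1) points.
= 8^1 + 8^0
= 8 + 1
= 9

9


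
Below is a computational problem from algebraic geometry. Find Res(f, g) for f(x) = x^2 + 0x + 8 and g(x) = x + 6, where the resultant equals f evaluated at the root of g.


For Res(f, x - c), we evaluate f at x = c.
f(-6) = (-6)^2 + 0*(-6) + 8
= 36 + 0 + 8
= 36 + 8 = 44
Res(f, g) = 44

44


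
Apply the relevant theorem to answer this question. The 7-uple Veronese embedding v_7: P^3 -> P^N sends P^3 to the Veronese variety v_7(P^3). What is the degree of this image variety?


The Veronese variety v_7(P^3) has degree d^r.
d^r = 7^3 = 343

343


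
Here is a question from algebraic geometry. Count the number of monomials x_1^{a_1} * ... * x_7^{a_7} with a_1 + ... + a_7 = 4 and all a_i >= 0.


The number of degree-4 monomials in 7 variables is C(d+n-1, n-1).
= C(4+7-1, 7-1) = C(10, 6)
= 210

210


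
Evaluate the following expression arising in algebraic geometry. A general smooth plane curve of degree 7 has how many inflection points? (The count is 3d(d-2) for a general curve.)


For a general smooth plane curve C of degree d, the inflection points are
the intersection of C with its Hessian curve, which has degree 3(d-2).
By Bezout, the total intersection number is d * 3(d-2) = 7 * 15 = 105.
For a general curve every flex is ordinary, so each contributes
multiplicity 1 to C·Hess(C), and the number of distinct inflection
points is 3d(d-2).
Inflection points = 3*7*(7-2) = 3*7*5 = 105

105


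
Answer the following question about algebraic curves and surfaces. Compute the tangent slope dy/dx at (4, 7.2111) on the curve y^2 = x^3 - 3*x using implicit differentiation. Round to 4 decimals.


Using implicit differentiation of y^2 = x^3 - 3*x:
2y * dy/dx = 3x^2 - 3
dy/dx = (3x^2 - 3)/(2y)
Numerator: 3*4^2 - 3 = 45
Denominator: 2*7.2111 = 14.4222
dy/dx = 45/14.4222 = 3.1202

3.1202


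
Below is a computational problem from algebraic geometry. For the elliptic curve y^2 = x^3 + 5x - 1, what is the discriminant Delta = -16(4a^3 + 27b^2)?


Compute each component:
4a^3 = 4*5^3 = 4*125 = 500
27b^2 = 27*(-1)^2 = 27*1 = 27
4a^3 + 27b^2 = 500 + 27 = 527
Delta = -16*527 = -8432

-8432


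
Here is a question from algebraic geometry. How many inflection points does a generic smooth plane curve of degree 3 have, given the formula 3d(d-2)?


For a general smooth plane curve C of degree d, the inflection points are
the intersection of C with its Hessian curve, which has degree 3(d-2).
By Bezout, the total intersection number is d * 3(d-2) = 3 * 3 = 9.
For a general curve every flex is ordinary, so each contributes
multiplicity 1 to C·Hess(C), and the number of distinct inflection
points is 3d(d-2).
Inflection points = 3*3*(3-2) = 3*3*1 = 9

9
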